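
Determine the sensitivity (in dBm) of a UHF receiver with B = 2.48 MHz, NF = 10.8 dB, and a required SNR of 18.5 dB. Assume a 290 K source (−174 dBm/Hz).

Sensitivity = −174 + 10 log₁₀(B) + NF + SNR_min
= −174 + 63.94 + 10.8 + 18.5
= −80.76 dBm → −80.8 dBm

−80.8 dBm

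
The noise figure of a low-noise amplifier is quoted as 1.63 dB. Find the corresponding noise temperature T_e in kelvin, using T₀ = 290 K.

132 K

F = 10^(1.63/10) = 1.45546
T_e = (F − 1)·T₀ = (1.45546 − 1) × 290 = 132 K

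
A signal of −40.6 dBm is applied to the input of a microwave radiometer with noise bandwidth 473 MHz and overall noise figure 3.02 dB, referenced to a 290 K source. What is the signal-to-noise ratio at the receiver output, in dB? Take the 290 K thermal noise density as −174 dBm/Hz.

43.6 dB

Noise floor: N = −174 + 10 log₁₀(B) + NF
10 log₁₀(4.73×10⁸) = 86.75 dB
N = −174 + 86.75 + 3.02 = −84.23 dBm
SNR = P_sig − N = −40.6 − (−84.23) = 43.63 dB → 43.6 dB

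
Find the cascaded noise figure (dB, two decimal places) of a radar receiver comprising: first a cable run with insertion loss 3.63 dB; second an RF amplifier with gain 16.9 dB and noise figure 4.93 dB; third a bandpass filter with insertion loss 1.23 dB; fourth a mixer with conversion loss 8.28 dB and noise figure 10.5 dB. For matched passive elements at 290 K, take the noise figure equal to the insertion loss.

Convert to linear (a loss of L dB is a gain of −L dB): F_i = 10^(NF_i/10), G_i = 10^(G_i,dB/10)
  Stage 1: F_1 = 10^(3.63/10) = 2.307, G_1 = 10^(−3.63/10) = 0.4335
  Stage 2: F_2 = 10^(4.93/10) = 3.112, G_2 = 10^(16.9/10) = 48.98
  Stage 3: F_3 = 10^(1.23/10) = 1.327, G_3 = 10^(−1.23/10) = 0.7534
  Stage 4: F_4 = 10^(10.5/10) = 11.22, G_4 = 10^(−8.28/10) = 0.1486
Friis cascade:
  F = 2.307 + (3.112 − 1)/0.4335 + (1.327 − 1)/21.23 + (11.22 − 1)/16.00 = 7.832
NF = 10 log₁₀(7.832) = 8.94 dB

8.94 dB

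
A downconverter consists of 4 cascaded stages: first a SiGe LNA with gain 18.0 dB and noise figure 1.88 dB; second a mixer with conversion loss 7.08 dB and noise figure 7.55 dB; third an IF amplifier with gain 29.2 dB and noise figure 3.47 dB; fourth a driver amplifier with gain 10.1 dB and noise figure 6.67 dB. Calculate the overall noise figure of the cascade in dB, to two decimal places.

Convert to linear (a loss of L dB is a gain of −L dB): F_i = 10^(NF_i/10), G_i = 10^(G_i,dB/10)
  Stage 1: F_1 = 10^(1.88/10) = 1.542, G_1 = 10^(18.0/10) = 63.10
  Stage 2: F_2 = 10^(7.55/10) = 5.689, G_2 = 10^(−7.08/10) = 0.1959
  Stage 3: F_3 = 10^(3.47/10) = 2.223, G_3 = 10^(29.2/10) = 831.8
  Stage 4: F_4 = 10^(6.67/10) = 4.645, G_4 = 10^(10.1/10) = 10.23
Friis cascade:
  F = 1.542 + (5.689 − 1)/63.10 + (2.223 − 1)/12.36 + (4.645 − 1)/1.028×10⁴ = 1.715
NF = 10 log₁₀(1.715) = 2.34 dB

2.34 dB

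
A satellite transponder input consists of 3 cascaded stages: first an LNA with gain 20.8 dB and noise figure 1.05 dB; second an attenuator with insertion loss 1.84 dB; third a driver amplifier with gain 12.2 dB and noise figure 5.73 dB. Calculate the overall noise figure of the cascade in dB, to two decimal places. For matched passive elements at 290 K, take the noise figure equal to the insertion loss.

Convert to linear (a loss of L dB is a gain of −L dB): F_i = 10^(NF_i/10), G_i = 10^(G_i,dB/10)
  Stage 1: F_1 = 10^(1.05/10) = 1.274, G_1 = 10^(20.8/10) = 120.2
  Stage 2: F_2 = 10^(1.84/10) = 1.528, G_2 = 10^(−1.84/10) = 0.6546
  Stage 3: F_3 = 10^(5.73/10) = 3.741, G_3 = 10^(12.2/10) = 16.60
Friis cascade:
  F = 1.274 + (1.528 − 1)/120.2 + (3.741 − 1)/78.70 = 1.313
NF = 10 log₁₀(1.313) = 1.18 dB

1.18 dB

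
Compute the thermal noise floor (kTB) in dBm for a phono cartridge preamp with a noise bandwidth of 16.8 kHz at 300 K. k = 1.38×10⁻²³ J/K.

P_n = kTB = 1.38×10⁻²³ × 300 × 1.68×10⁴ = 6.96×10⁻¹⁷ W
In dBm: 10 log₁₀(6.96×10⁻¹⁷ / 10⁻³) = −131.6 dBm

−131.6 dBm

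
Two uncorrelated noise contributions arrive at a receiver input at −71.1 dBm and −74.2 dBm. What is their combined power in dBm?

−69.4 dBm

Convert to linear, add, convert back:
P₁ = 7.76×10⁻¹¹ W, P₂ = 3.80×10⁻¹¹ W
P_tot = 1.16×10⁻¹⁰ W → 10 log₁₀(P_tot / 10⁻³) = −69.4 dBm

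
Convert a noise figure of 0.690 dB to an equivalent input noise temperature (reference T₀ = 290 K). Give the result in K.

49.9 K

F = 10^(0.690/10) = 1.1722
T_e = (F − 1)·T₀ = (1.1722 − 1) × 290 = 49.9 K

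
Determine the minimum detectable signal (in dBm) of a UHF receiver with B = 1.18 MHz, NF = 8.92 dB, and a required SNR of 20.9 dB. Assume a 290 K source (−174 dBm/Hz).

Sensitivity = −174 + 10 log₁₀(B) + NF + SNR_min
= −174 + 60.72 + 8.92 + 20.9
= −83.46 dBm → −83.5 dBm

−83.5 dBm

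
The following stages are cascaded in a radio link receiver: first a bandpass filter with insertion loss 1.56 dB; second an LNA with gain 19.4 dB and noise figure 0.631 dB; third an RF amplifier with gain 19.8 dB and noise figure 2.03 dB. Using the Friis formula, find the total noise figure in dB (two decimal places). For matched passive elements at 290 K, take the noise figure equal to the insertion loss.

2.22 dB

Convert to linear (a loss of L dB is a gain of −L dB): F_i = 10^(NF_i/10), G_i = 10^(G_i,dB/10)
  Stage 1: F_1 = 10^(1.56/10) = 1.432, G_1 = 10^(−1.56/10) = 0.6982
  Stage 2: F_2 = 10^(0.631/10) = 1.156, G_2 = 10^(19.4/10) = 87.10
  Stage 3: F_3 = 10^(2.03/10) = 1.596, G_3 = 10^(19.8/10) = 95.50
Friis cascade:
  F = 1.432 + (1.156 − 1)/0.6982 + (1.596 − 1)/60.81 = 1.666
NF = 10 log₁₀(1.666) = 2.22 dB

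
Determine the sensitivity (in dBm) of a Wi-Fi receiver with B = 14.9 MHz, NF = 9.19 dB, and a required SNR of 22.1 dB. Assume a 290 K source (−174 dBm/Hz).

−71.0 dBm

Sensitivity = −174 + 10 log₁₀(B) + NF + SNR_min
= −174 + 71.73 + 9.19 + 22.1
= −70.98 dBm → −71.0 dBm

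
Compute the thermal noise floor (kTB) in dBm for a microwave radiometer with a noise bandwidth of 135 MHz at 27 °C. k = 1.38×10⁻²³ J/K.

−92.5 dBm

T = 27 °C + 273.15 = 300.15 K
P_n = kTB = 1.38×10⁻²³ × 300.15 × 1.35×10⁸ = 5.59×10⁻¹³ W
In dBm: 10 log₁₀(5.59×10⁻¹³ / 10⁻³) = −92.5 dBm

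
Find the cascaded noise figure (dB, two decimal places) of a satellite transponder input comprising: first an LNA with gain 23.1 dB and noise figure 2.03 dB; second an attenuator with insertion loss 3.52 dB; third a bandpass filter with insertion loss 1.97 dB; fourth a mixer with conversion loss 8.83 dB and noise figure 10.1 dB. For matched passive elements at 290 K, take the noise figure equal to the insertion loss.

Convert to linear (a loss of L dB is a gain of −L dB): F_i = 10^(NF_i/10), G_i = 10^(G_i,dB/10)
  Stage 1: F_1 = 10^(2.03/10) = 1.596, G_1 = 10^(23.1/10) = 204.2
  Stage 2: F_2 = 10^(3.52/10) = 2.249, G_2 = 10^(−3.52/10) = 0.4446
  Stage 3: F_3 = 10^(1.97/10) = 1.574, G_3 = 10^(−1.97/10) = 0.6353
  Stage 4: F_4 = 10^(10.1/10) = 10.23, G_4 = 10^(−8.83/10) = 0.1309
Friis cascade:
  F = 1.596 + (2.249 − 1)/204.2 + (1.574 − 1)/90.78 + (10.23 − 1)/57.68 = 1.768
NF = 10 log₁₀(1.768) = 2.48 dB

2.48 dB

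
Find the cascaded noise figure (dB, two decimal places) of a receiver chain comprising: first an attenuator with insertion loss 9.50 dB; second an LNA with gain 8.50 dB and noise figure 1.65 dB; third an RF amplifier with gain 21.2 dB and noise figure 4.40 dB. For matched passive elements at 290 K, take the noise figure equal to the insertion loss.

11.83 dB

Convert to linear (a loss of L dB is a gain of −L dB): F_i = 10^(NF_i/10), G_i = 10^(G_i,dB/10)
  Stage 1: F_1 = 10^(9.50/10) = 8.913, G_1 = 10^(−9.50/10) = 0.1122
  Stage 2: F_2 = 10^(1.65/10) = 1.462, G_2 = 10^(8.50/10) = 7.079
  Stage 3: F_3 = 10^(4.40/10) = 2.754, G_3 = 10^(21.2/10) = 131.8
Friis cascade:
  F = 8.913 + (1.462 − 1)/0.1122 + (2.754 − 1)/0.7943 = 15.24
NF = 10 log₁₀(15.24) = 11.83 dB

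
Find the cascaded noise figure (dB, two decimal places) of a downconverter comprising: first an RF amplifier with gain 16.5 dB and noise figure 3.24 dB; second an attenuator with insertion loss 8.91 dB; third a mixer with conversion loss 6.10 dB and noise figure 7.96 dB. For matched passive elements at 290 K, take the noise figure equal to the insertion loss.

5.02 dB

Convert to linear (a loss of L dB is a gain of −L dB): F_i = 10^(NF_i/10), G_i = 10^(G_i,dB/10)
  Stage 1: F_1 = 10^(3.24/10) = 2.109, G_1 = 10^(16.5/10) = 44.67
  Stage 2: F_2 = 10^(8.91/10) = 7.780, G_2 = 10^(−8.91/10) = 0.1285
  Stage 3: F_3 = 10^(7.96/10) = 6.252, G_3 = 10^(−6.10/10) = 0.2455
Friis cascade:
  F = 2.109 + (7.780 − 1)/44.67 + (6.252 − 1)/5.741 = 3.175
NF = 10 log₁₀(3.175) = 5.02 dB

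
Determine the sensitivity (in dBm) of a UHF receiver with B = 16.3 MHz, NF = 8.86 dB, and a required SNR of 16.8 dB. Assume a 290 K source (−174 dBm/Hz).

−76.2 dBm

Sensitivity = −174 + 10 log₁₀(B) + NF + SNR_min
= −174 + 72.12 + 8.86 + 16.8
= −76.22 dBm → −76.2 dBm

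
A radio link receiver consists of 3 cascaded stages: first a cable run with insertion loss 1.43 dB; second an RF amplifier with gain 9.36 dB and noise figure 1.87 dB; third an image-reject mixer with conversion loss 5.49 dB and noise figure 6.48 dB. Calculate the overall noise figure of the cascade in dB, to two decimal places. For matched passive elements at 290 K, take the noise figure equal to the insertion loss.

4.30 dB

Convert to linear (a loss of L dB is a gain of −L dB): F_i = 10^(NF_i/10), G_i = 10^(G_i,dB/10)
  Stage 1: F_1 = 10^(1.43/10) = 1.390, G_1 = 10^(−1.43/10) = 0.7194
  Stage 2: F_2 = 10^(1.87/10) = 1.538, G_2 = 10^(9.36/10) = 8.630
  Stage 3: F_3 = 10^(6.48/10) = 4.446, G_3 = 10^(−5.49/10) = 0.2825
Friis cascade:
  F = 1.390 + (1.538 − 1)/0.7194 + (4.446 − 1)/6.209 = 2.693
NF = 10 log₁₀(2.693) = 4.30 dB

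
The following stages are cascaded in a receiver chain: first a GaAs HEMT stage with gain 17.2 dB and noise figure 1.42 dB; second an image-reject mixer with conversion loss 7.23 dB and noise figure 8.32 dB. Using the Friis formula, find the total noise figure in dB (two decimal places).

Convert to linear (a loss of L dB is a gain of −L dB): F_i = 10^(NF_i/10), G_i = 10^(G_i,dB/10)
  Stage 1: F_1 = 10^(1.42/10) = 1.387, G_1 = 10^(17.2/10) = 52.48
  Stage 2: F_2 = 10^(8.32/10) = 6.792, G_2 = 10^(−7.23/10) = 0.1892
Friis cascade:
  F = 1.387 + (6.792 − 1)/52.48 = 1.497
NF = 10 log₁₀(1.497) = 1.75 dB

1.75 dB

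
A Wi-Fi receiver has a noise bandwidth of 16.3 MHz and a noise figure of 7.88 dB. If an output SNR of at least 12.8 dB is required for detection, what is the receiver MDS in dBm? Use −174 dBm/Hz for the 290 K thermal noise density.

Sensitivity = −174 + 10 log₁₀(B) + NF + SNR_min
= −174 + 72.12 + 7.88 + 12.8
= −81.20 dBm → −81.2 dBm

−81.2 dBm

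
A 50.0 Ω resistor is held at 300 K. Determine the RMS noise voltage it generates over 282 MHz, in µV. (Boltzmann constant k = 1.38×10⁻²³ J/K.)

V_n = √(4kTRB)
4kTRB = 4 × 1.38×10⁻²³ × 300 × 5.00×10¹ × 2.82×10⁸ = 2.33×10⁻¹⁰ V²
V_n = √(2.33×10⁻¹⁰) = 1.53×10⁻⁵ V = 15.3 µV

15.3 µV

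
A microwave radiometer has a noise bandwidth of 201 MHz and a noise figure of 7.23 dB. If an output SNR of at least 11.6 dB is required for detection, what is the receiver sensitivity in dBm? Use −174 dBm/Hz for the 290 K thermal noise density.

Sensitivity = −174 + 10 log₁₀(B) + NF + SNR_min
= −174 + 83.03 + 7.23 + 11.6
= −72.14 dBm → −72.1 dBm

−72.1 dBm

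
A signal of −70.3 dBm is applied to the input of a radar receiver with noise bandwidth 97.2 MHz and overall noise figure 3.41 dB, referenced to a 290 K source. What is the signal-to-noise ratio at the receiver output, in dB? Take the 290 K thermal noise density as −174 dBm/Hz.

20.4 dB

Noise floor: N = −174 + 10 log₁₀(B) + NF
10 log₁₀(9.72×10⁷) = 79.88 dB
N = −174 + 79.88 + 3.41 = −90.71 dBm
SNR = P_sig − N = −70.3 − (−90.71) = 20.41 dB → 20.4 dB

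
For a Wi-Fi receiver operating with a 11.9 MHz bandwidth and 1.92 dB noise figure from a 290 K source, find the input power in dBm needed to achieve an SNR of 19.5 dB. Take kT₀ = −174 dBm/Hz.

−81.8 dBm

Sensitivity = −174 + 10 log₁₀(B) + NF + SNR_min
= −174 + 70.76 + 1.92 + 19.5
= −81.82 dBm → −81.8 dBm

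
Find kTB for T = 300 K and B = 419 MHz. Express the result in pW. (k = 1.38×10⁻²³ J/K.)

1.73 pW

P_n = kTB = 1.38×10⁻²³ × 300 × 4.19×10⁸ = 1.73×10⁻¹² W = 1.73 pW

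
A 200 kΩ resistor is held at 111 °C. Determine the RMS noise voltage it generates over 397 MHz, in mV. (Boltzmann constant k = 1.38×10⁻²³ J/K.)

1.30 mV

T = 111 °C + 273.15 = 384.15 K
V_n = √(4kTRB)
4kTRB = 4 × 1.38×10⁻²³ × 384.15 × 2.00×10⁵ × 3.97×10⁸ = 1.68×10⁻⁶ V²
V_n = √(1.68×10⁻⁶) = 1.30×10⁻³ V = 1.30 mV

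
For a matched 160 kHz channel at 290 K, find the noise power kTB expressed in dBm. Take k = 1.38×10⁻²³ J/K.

−121.9 dBm

P_n = kTB = 1.38×10⁻²³ × 290 × 1.60×10⁵ = 6.40×10⁻¹⁶ W
In dBm: 10 log₁₀(6.40×10⁻¹⁶ / 10⁻³) = −121.9 dBm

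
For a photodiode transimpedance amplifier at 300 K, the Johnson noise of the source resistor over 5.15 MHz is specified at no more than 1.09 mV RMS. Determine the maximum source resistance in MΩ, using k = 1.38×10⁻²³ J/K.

Johnson–Nyquist: V_n = √(4kTRB) ⇒ R = V_n² / (4kTB)
4kTB = 4 × 1.38×10⁻²³ × 300 × 5.15×10⁶ = 8.53×10⁻¹⁴
R = (1.09×10⁻³)² / 8.53×10⁻¹⁴ = 1.39×10⁷ Ω = 13.9 MΩ

13.9 MΩ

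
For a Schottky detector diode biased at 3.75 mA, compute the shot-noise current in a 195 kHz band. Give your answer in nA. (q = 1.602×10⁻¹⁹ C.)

15.3 nA

I_n = √(2qI·B)
2qI·B = 2 × 1.602×10⁻¹⁹ × 3.75×10⁻³ × 1.95×10⁵ = 2.34×10⁻¹⁶ A²
I_n = √(2.34×10⁻¹⁶) = 1.53×10⁻⁸ A = 15.3 nA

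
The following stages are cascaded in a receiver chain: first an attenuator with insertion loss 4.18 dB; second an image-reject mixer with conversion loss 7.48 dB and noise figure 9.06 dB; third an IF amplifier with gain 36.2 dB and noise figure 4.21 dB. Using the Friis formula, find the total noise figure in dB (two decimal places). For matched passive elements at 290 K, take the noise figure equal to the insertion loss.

Convert to linear (a loss of L dB is a gain of −L dB): F_i = 10^(NF_i/10), G_i = 10^(G_i,dB/10)
  Stage 1: F_1 = 10^(4.18/10) = 2.618, G_1 = 10^(−4.18/10) = 0.3819
  Stage 2: F_2 = 10^(9.06/10) = 8.054, G_2 = 10^(−7.48/10) = 0.1786
  Stage 3: F_3 = 10^(4.21/10) = 2.636, G_3 = 10^(36.2/10) = 4169
Friis cascade:
  F = 2.618 + (8.054 − 1)/0.3819 + (2.636 − 1)/0.06823 = 45.07
NF = 10 log₁₀(45.07) = 16.54 dB

16.54 dB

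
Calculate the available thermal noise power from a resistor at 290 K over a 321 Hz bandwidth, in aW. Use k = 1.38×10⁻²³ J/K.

1.28 aW

P_n = kTB = 1.38×10⁻²³ × 290 × 3.21×10² = 1.28×10⁻¹⁸ W = 1.28 aW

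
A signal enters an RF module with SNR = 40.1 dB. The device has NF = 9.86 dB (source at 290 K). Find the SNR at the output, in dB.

30.24 dB

By definition F = SNR_in/SNR_out, so in dB: SNR_out = SNR_in − NF
SNR_out = 40.1 − 9.86 = 30.24 dB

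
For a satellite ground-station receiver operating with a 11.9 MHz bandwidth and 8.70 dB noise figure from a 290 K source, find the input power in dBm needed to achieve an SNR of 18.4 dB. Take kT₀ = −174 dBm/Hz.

Sensitivity = −174 + 10 log₁₀(B) + NF + SNR_min
= −174 + 70.76 + 8.70 + 18.4
= −76.14 dBm → −76.1 dBm

−76.1 dBm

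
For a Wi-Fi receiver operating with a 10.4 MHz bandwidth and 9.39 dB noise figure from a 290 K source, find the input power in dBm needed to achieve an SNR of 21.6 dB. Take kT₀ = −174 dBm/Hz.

Sensitivity = −174 + 10 log₁₀(B) + NF + SNR_min
= −174 + 70.17 + 9.39 + 21.6
= −72.84 dBm → −72.8 dBm

−72.8 dBm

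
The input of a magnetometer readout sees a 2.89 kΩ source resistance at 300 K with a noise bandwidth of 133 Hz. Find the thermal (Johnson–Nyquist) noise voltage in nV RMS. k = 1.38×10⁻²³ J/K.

V_n = √(4kTRB)
4kTRB = 4 × 1.38×10⁻²³ × 300 × 2.89×10³ × 1.33×10² = 6.37×10⁻¹⁵ V²
V_n = √(6.37×10⁻¹⁵) = 7.98×10⁻⁸ V = 79.8 nV

79.8 nV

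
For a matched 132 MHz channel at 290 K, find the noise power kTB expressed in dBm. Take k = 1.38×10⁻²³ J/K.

−92.8 dBm

P_n = kTB = 1.38×10⁻²³ × 290 × 1.32×10⁸ = 5.28×10⁻¹³ W
In dBm: 10 log₁₀(5.28×10⁻¹³ / 10⁻³) = −92.8 dBm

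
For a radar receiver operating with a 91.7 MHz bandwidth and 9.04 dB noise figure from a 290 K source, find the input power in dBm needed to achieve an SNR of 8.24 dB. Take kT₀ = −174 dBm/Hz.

−77.1 dBm

Sensitivity = −174 + 10 log₁₀(B) + NF + SNR_min
= −174 + 79.62 + 9.04 + 8.24
= −77.10 dBm → −77.1 dBm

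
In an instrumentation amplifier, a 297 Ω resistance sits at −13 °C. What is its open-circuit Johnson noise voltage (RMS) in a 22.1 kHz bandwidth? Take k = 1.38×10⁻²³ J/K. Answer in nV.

T = −13 °C + 273.15 = 260.15 K
V_n = √(4kTRB)
4kTRB = 4 × 1.38×10⁻²³ × 260.15 × 2.97×10² × 2.21×10⁴ = 9.43×10⁻¹⁴ V²
V_n = √(9.43×10⁻¹⁴) = 3.07×10⁻⁷ V = 307 nV

307 nV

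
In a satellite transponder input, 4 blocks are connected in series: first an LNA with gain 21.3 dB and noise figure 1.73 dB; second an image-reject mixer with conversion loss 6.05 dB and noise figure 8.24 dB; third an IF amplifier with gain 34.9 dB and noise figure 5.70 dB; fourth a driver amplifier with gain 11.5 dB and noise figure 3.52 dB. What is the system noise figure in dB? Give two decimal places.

Convert to linear (a loss of L dB is a gain of −L dB): F_i = 10^(NF_i/10), G_i = 10^(G_i,dB/10)
  Stage 1: F_1 = 10^(1.73/10) = 1.489, G_1 = 10^(21.3/10) = 134.9
  Stage 2: F_2 = 10^(8.24/10) = 6.668, G_2 = 10^(−6.05/10) = 0.2483
  Stage 3: F_3 = 10^(5.70/10) = 3.715, G_3 = 10^(34.9/10) = 3090
  Stage 4: F_4 = 10^(3.52/10) = 2.249, G_4 = 10^(11.5/10) = 14.13
Friis cascade:
  F = 1.489 + (6.668 − 1)/134.9 + (3.715 − 1)/33.50 + (2.249 − 1)/1.035×10⁵ = 1.612
NF = 10 log₁₀(1.612) = 2.07 dB

2.07 dB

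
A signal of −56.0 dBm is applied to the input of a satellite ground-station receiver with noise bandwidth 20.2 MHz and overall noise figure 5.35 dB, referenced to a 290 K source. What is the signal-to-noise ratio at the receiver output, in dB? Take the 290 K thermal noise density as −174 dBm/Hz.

Noise floor: N = −174 + 10 log₁₀(B) + NF
10 log₁₀(2.02×10⁷) = 73.05 dB
N = −174 + 73.05 + 5.35 = −95.60 dBm
SNR = P_sig − N = −56.0 − (−95.60) = 39.60 dB → 39.6 dB

39.6 dB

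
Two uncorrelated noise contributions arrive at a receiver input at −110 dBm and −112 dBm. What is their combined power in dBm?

Convert to linear, add, convert back:
P₁ = 1.00×10⁻¹⁴ W, P₂ = 6.31×10⁻¹⁵ W
P_tot = 1.63×10⁻¹⁴ W → 10 log₁₀(P_tot / 10⁻³) = −107.9 dBm

−107.9 dBm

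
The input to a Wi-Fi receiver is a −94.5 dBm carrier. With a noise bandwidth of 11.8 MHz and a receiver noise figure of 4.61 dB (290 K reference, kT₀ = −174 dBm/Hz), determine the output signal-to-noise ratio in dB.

Noise floor: N = −174 + 10 log₁₀(B) + NF
10 log₁₀(1.18×10⁷) = 70.72 dB
N = −174 + 70.72 + 4.61 = −98.67 dBm
SNR = P_sig − N = −94.5 − (−98.67) = 4.17 dB → 4.2 dB

4.2 dB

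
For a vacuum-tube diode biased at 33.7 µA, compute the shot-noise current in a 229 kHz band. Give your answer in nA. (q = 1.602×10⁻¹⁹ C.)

1.57 nA

I_n = √(2qI·B)
2qI·B = 2 × 1.602×10⁻¹⁹ × 3.37×10⁻⁵ × 2.29×10⁵ = 2.47×10⁻¹⁸ A²
I_n = √(2.47×10⁻¹⁸) = 1.57×10⁻⁹ A = 1.57 nA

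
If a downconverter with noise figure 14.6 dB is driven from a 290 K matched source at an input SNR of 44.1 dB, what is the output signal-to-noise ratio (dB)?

29.5 dB

By definition F = SNR_in/SNR_out, so in dB: SNR_out = SNR_in − NF
SNR_out = 44.1 − 14.6 = 29.5 dB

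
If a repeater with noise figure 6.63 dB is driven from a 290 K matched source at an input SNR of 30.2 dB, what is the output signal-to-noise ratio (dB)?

23.57 dB

By definition F = SNR_in/SNR_out, so in dB: SNR_out = SNR_in − NF
SNR_out = 30.2 − 6.63 = 23.57 dB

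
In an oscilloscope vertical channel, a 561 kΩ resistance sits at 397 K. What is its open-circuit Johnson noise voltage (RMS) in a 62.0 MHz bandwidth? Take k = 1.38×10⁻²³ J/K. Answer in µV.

873 µV

V_n = √(4kTRB)
4kTRB = 4 × 1.38×10⁻²³ × 397 × 5.61×10⁵ × 6.20×10⁷ = 7.62×10⁻⁷ V²
V_n = √(7.62×10⁻⁷) = 8.73×10⁻⁴ V = 873 µV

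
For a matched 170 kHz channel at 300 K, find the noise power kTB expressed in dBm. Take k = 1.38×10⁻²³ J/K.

P_n = kTB = 1.38×10⁻²³ × 300 × 1.70×10⁵ = 7.04×10⁻¹⁶ W
In dBm: 10 log₁₀(7.04×10⁻¹⁶ / 10⁻³) = −121.5 dBm

−121.5 dBm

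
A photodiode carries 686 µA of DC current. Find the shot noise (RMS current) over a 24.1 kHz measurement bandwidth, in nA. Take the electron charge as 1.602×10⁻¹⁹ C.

I_n = √(2qI·B)
2qI·B = 2 × 1.602×10⁻¹⁹ × 6.86×10⁻⁴ × 2.41×10⁴ = 5.30×10⁻¹⁸ A²
I_n = √(5.30×10⁻¹⁸) = 2.30×10⁻⁹ A = 2.30 nA

2.30 nA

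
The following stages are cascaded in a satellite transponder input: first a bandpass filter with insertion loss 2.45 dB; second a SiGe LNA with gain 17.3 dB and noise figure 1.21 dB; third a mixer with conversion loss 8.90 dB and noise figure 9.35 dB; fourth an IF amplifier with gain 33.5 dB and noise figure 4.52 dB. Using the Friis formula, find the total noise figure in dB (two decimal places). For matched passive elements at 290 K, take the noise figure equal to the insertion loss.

4.82 dB

Convert to linear (a loss of L dB is a gain of −L dB): F_i = 10^(NF_i/10), G_i = 10^(G_i,dB/10)
  Stage 1: F_1 = 10^(2.45/10) = 1.758, G_1 = 10^(−2.45/10) = 0.5689
  Stage 2: F_2 = 10^(1.21/10) = 1.321, G_2 = 10^(17.3/10) = 53.70
  Stage 3: F_3 = 10^(9.35/10) = 8.610, G_3 = 10^(−8.90/10) = 0.1288
  Stage 4: F_4 = 10^(4.52/10) = 2.831, G_4 = 10^(33.5/10) = 2239
Friis cascade:
  F = 1.758 + (1.321 − 1)/0.5689 + (8.610 − 1)/30.55 + (2.831 − 1)/3.936 = 3.037
NF = 10 log₁₀(3.037) = 4.82 dB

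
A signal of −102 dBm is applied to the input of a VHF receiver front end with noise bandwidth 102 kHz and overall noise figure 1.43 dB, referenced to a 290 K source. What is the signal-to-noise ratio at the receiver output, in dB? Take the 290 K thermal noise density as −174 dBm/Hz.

Noise floor: N = −174 + 10 log₁₀(B) + NF
10 log₁₀(1.02×10⁵) = 50.09 dB
N = −174 + 50.09 + 1.43 = −122.48 dBm
SNR = P_sig − N = −102 − (−122.48) = 20.48 dB → 20.5 dB

20.5 dB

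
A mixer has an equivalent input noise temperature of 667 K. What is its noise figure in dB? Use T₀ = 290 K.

5.19 dB

F = 1 + T_e/T₀ = 1 + 667/290 = 3.3
NF = 10 log₁₀(3.3) = 5.19 dB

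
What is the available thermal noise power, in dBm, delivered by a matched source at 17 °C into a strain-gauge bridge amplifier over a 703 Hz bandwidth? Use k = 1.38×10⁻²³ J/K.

−145.5 dBm

T = 17 °C + 273.15 = 290.15 K
P_n = kTB = 1.38×10⁻²³ × 290.15 × 7.03×10² = 2.81×10⁻¹⁸ W
In dBm: 10 log₁₀(2.81×10⁻¹⁸ / 10⁻³) = −145.5 dBm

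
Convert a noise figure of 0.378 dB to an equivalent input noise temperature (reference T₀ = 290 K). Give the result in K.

26.4 K

F = 10^(0.378/10) = 1.09094
T_e = (F − 1)·T₀ = (1.09094 − 1) × 290 = 26.4 K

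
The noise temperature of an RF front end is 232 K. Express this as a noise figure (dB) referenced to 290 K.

2.55 dB

F = 1 + T_e/T₀ = 1 + 232/290 = 1.8
NF = 10 log₁₀(1.8) = 2.55 dB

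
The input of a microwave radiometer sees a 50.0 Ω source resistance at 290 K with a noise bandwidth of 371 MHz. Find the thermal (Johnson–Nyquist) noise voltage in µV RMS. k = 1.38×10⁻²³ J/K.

17.2 µV

V_n = √(4kTRB)
4kTRB = 4 × 1.38×10⁻²³ × 290 × 5.00×10¹ × 3.71×10⁸ = 2.97×10⁻¹⁰ V²
V_n = √(2.97×10⁻¹⁰) = 1.72×10⁻⁵ V = 17.2 µV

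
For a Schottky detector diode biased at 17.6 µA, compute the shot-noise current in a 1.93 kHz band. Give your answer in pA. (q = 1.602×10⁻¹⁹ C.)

104 pA

I_n = √(2qI·B)
2qI·B = 2 × 1.602×10⁻¹⁹ × 1.76×10⁻⁵ × 1.93×10³ = 1.09×10⁻²⁰ A²
I_n = √(1.09×10⁻²⁰) = 1.04×10⁻¹⁰ A = 104 pA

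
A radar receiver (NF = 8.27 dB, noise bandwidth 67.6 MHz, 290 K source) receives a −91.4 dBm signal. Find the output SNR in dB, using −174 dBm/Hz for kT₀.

−4.0 dB

Noise floor: N = −174 + 10 log₁₀(B) + NF
10 log₁₀(6.76×10⁷) = 78.3 dB
N = −174 + 78.3 + 8.27 = −87.43 dBm
SNR = P_sig − N = −91.4 − (−87.43) = −3.97 dB → −4.0 dB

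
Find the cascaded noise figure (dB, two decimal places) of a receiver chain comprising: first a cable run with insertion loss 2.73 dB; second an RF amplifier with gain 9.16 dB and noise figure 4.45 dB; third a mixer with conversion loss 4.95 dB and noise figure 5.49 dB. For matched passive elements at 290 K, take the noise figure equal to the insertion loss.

Convert to linear (a loss of L dB is a gain of −L dB): F_i = 10^(NF_i/10), G_i = 10^(G_i,dB/10)
  Stage 1: F_1 = 10^(2.73/10) = 1.875, G_1 = 10^(−2.73/10) = 0.5333
  Stage 2: F_2 = 10^(4.45/10) = 2.786, G_2 = 10^(9.16/10) = 8.241
  Stage 3: F_3 = 10^(5.49/10) = 3.540, G_3 = 10^(−4.95/10) = 0.3199
Friis cascade:
  F = 1.875 + (2.786 − 1)/0.5333 + (3.540 − 1)/4.395 = 5.802
NF = 10 log₁₀(5.802) = 7.64 dB

7.64 dB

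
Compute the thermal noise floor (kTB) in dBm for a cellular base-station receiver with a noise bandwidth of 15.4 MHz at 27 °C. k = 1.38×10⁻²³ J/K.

−102.0 dBm

T = 27 °C + 273.15 = 300.15 K
P_n = kTB = 1.38×10⁻²³ × 300.15 × 1.54×10⁷ = 6.38×10⁻¹⁴ W
In dBm: 10 log₁₀(6.38×10⁻¹⁴ / 10⁻³) = −102.0 dBm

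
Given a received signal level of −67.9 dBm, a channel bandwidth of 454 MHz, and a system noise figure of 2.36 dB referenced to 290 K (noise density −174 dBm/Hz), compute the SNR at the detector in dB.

17.2 dB

Noise floor: N = −174 + 10 log₁₀(B) + NF
10 log₁₀(4.54×10⁸) = 86.57 dB
N = −174 + 86.57 + 2.36 = −85.07 dBm
SNR = P_sig − N = −67.9 − (−85.07) = 17.17 dB → 17.2 dB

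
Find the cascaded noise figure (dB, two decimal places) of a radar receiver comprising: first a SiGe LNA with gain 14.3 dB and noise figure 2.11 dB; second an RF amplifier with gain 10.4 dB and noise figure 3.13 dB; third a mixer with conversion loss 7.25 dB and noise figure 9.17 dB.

2.28 dB

Convert to linear (a loss of L dB is a gain of −L dB): F_i = 10^(NF_i/10), G_i = 10^(G_i,dB/10)
  Stage 1: F_1 = 10^(2.11/10) = 1.626, G_1 = 10^(14.3/10) = 26.92
  Stage 2: F_2 = 10^(3.13/10) = 2.056, G_2 = 10^(10.4/10) = 10.96
  Stage 3: F_3 = 10^(9.17/10) = 8.260, G_3 = 10^(−7.25/10) = 0.1884
Friis cascade:
  F = 1.626 + (2.056 − 1)/26.92 + (8.260 − 1)/295.1 = 1.689
NF = 10 log₁₀(1.689) = 2.28 dB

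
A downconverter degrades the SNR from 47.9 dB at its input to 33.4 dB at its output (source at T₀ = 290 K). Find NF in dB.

14.5 dB

NF (dB) = SNR_in(dB) − SNR_out(dB) when the source is at T₀
NF = 47.9 − 33.4 = 14.5 dB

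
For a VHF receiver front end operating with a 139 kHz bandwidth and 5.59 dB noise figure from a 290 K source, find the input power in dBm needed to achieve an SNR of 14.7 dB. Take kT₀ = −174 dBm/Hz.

Sensitivity = −174 + 10 log₁₀(B) + NF + SNR_min
= −174 + 51.43 + 5.59 + 14.7
= −102.28 dBm → −102.3 dBm

−102.3 dBm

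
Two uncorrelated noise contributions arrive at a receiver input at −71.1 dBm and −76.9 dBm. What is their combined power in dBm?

Convert to linear, add, convert back:
P₁ = 7.76×10⁻¹¹ W, P₂ = 2.04×10⁻¹¹ W
P_tot = 9.80×10⁻¹¹ W → 10 log₁₀(P_tot / 10⁻³) = −70.1 dBm

−70.1 dBm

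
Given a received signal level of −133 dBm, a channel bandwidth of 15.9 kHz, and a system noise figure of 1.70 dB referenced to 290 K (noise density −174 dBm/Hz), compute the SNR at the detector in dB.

Noise floor: N = −174 + 10 log₁₀(B) + NF
10 log₁₀(1.59×10⁴) = 42.01 dB
N = −174 + 42.01 + 1.70 = −130.29 dBm
SNR = P_sig − N = −133 − (−130.29) = −2.71 dB → −2.7 dB

−2.7 dB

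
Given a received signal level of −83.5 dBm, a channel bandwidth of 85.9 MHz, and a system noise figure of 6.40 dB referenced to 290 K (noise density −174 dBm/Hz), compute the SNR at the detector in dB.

Noise floor: N = −174 + 10 log₁₀(B) + NF
10 log₁₀(8.59×10⁷) = 79.34 dB
N = −174 + 79.34 + 6.40 = −88.26 dBm
SNR = P_sig − N = −83.5 − (−88.26) = 4.76 dB → 4.8 dB

4.8 dB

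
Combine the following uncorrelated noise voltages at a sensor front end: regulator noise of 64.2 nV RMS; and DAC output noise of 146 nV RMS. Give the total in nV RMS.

Uncorrelated sources add in power (mean-square): V_tot = √(ΣV_i²)
V_tot = √[(6.42×10⁻⁸)² + (1.46×10⁻⁷)²] = 1.59×10⁻⁷ V = 159 nV

159 nV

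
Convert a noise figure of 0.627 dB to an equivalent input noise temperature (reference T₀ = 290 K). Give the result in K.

45.0 K

F = 10^(0.627/10) = 1.15531
T_e = (F − 1)·T₀ = (1.15531 − 1) × 290 = 45.0 K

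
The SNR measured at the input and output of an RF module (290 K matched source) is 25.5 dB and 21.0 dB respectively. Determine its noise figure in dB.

4.5 dB

NF (dB) = SNR_in(dB) − SNR_out(dB) when the source is at T₀
NF = 25.5 − 21.0 = 4.5 dB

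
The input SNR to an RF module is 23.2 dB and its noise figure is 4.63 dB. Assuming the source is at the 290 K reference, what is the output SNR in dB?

By definition F = SNR_in/SNR_out, so in dB: SNR_out = SNR_in − NF
SNR_out = 23.2 − 4.63 = 18.57 dB

18.57 dB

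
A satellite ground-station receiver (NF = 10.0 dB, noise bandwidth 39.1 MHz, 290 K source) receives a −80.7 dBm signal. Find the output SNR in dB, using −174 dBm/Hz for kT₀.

Noise floor: N = −174 + 10 log₁₀(B) + NF
10 log₁₀(3.91×10⁷) = 75.92 dB
N = −174 + 75.92 + 10.0 = −88.08 dBm
SNR = P_sig − N = −80.7 − (−88.08) = 7.38 dB → 7.4 dB

7.4 dB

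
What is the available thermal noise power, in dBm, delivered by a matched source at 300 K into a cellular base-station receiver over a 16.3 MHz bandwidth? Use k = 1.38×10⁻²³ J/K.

P_n = kTB = 1.38×10⁻²³ × 300 × 1.63×10⁷ = 6.75×10⁻¹⁴ W
In dBm: 10 log₁₀(6.75×10⁻¹⁴ / 10⁻³) = −101.7 dBm

−101.7 dBm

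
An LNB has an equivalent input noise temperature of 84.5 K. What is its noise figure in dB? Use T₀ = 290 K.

1.11 dB

F = 1 + T_e/T₀ = 1 + 84.5/290 = 1.29138
NF = 10 log₁₀(1.29138) = 1.11 dB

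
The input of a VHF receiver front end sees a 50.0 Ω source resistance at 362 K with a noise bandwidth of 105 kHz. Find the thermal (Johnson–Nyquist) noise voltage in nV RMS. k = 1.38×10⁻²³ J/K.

324 nV

V_n = √(4kTRB)
4kTRB = 4 × 1.38×10⁻²³ × 362 × 5.00×10¹ × 1.05×10⁵ = 1.05×10⁻¹³ V²
V_n = √(1.05×10⁻¹³) = 3.24×10⁻⁷ V = 324 nV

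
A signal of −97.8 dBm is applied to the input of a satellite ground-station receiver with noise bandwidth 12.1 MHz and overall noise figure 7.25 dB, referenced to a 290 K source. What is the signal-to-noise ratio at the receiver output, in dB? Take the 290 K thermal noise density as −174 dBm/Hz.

Noise floor: N = −174 + 10 log₁₀(B) + NF
10 log₁₀(1.21×10⁷) = 70.83 dB
N = −174 + 70.83 + 7.25 = −95.92 dBm
SNR = P_sig − N = −97.8 − (−95.92) = −1.88 dB → −1.9 dB

−1.9 dB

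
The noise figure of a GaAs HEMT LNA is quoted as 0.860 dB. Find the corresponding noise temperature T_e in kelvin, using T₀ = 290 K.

F = 10^(0.860/10) = 1.21899
T_e = (F − 1)·T₀ = (1.21899 − 1) × 290 = 63.5 K

63.5 K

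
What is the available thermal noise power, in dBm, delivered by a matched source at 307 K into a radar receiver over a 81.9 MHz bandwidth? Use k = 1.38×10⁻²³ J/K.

P_n = kTB = 1.38×10⁻²³ × 307 × 8.19×10⁷ = 3.47×10⁻¹³ W
In dBm: 10 log₁₀(3.47×10⁻¹³ / 10⁻³) = −94.6 dBm

−94.6 dBm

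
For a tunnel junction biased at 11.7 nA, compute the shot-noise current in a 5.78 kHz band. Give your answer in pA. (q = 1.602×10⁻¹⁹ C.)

I_n = √(2qI·B)
2qI·B = 2 × 1.602×10⁻¹⁹ × 1.17×10⁻⁸ × 5.78×10³ = 2.17×10⁻²³ A²
I_n = √(2.17×10⁻²³) = 4.65×10⁻¹² A = 4.65 pA

4.65 pA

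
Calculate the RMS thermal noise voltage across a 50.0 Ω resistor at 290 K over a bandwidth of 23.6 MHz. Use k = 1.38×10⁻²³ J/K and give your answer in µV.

V_n = √(4kTRB)
4kTRB = 4 × 1.38×10⁻²³ × 290 × 5.00×10¹ × 2.36×10⁷ = 1.89×10⁻¹¹ V²
V_n = √(1.89×10⁻¹¹) = 4.35×10⁻⁶ V = 4.35 µV

4.35 µV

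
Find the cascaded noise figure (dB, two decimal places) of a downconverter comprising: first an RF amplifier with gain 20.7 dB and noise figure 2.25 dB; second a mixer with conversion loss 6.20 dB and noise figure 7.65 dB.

2.35 dB

Convert to linear (a loss of L dB is a gain of −L dB): F_i = 10^(NF_i/10), G_i = 10^(G_i,dB/10)
  Stage 1: F_1 = 10^(2.25/10) = 1.679, G_1 = 10^(20.7/10) = 117.5
  Stage 2: F_2 = 10^(7.65/10) = 5.821, G_2 = 10^(−6.20/10) = 0.2399
Friis cascade:
  F = 1.679 + (5.821 − 1)/117.5 = 1.720
NF = 10 log₁₀(1.720) = 2.35 dB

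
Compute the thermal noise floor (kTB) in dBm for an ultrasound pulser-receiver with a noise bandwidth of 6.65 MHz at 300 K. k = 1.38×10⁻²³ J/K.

−105.6 dBm

P_n = kTB = 1.38×10⁻²³ × 300 × 6.65×10⁶ = 2.75×10⁻¹⁴ W
In dBm: 10 log₁₀(2.75×10⁻¹⁴ / 10⁻³) = −105.6 dBm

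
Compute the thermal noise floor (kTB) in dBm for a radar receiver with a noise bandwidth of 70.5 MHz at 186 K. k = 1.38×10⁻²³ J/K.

P_n = kTB = 1.38×10⁻²³ × 186 × 7.05×10⁷ = 1.81×10⁻¹³ W
In dBm: 10 log₁₀(1.81×10⁻¹³ / 10⁻³) = −97.4 dBm

−97.4 dBm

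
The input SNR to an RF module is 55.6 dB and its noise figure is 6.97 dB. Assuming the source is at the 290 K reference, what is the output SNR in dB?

48.63 dB

By definition F = SNR_in/SNR_out, so in dB: SNR_out = SNR_in − NF
SNR_out = 55.6 − 6.97 = 48.63 dB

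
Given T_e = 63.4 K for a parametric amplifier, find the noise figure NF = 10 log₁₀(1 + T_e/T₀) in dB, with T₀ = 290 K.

0.859 dB

F = 1 + T_e/T₀ = 1 + 63.4/290 = 1.21862
NF = 10 log₁₀(1.21862) = 0.859 dB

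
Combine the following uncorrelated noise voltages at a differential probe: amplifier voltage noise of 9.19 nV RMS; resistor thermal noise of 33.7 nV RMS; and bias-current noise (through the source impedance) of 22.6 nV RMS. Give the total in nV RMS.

41.6 nV

Uncorrelated sources add in power (mean-square): V_tot = √(ΣV_i²)
V_tot = √[(9.19×10⁻⁹)² + (3.37×10⁻⁸)² + (2.26×10⁻⁸)²] = 4.16×10⁻⁸ V = 41.6 nV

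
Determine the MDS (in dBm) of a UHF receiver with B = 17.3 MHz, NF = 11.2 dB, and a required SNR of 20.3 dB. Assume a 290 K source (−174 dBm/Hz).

Sensitivity = −174 + 10 log₁₀(B) + NF + SNR_min
= −174 + 72.38 + 11.2 + 20.3
= −70.12 dBm → −70.1 dBm

−70.1 dBm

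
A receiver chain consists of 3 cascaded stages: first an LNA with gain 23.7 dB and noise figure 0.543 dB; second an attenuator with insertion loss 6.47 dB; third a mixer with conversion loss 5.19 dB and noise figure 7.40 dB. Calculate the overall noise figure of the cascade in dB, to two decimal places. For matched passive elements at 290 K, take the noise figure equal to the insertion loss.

Convert to linear (a loss of L dB is a gain of −L dB): F_i = 10^(NF_i/10), G_i = 10^(G_i,dB/10)
  Stage 1: F_1 = 10^(0.543/10) = 1.133, G_1 = 10^(23.7/10) = 234.4
  Stage 2: F_2 = 10^(6.47/10) = 4.436, G_2 = 10^(−6.47/10) = 0.2254
  Stage 3: F_3 = 10^(7.40/10) = 5.495, G_3 = 10^(−5.19/10) = 0.3027
Friis cascade:
  F = 1.133 + (4.436 − 1)/234.4 + (5.495 − 1)/52.84 = 1.233
NF = 10 log₁₀(1.233) = 0.91 dB

0.91 dB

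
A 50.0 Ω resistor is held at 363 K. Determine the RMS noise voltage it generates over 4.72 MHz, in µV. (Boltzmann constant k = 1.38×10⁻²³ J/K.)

2.17 µV

V_n = √(4kTRB)
4kTRB = 4 × 1.38×10⁻²³ × 363 × 5.00×10¹ × 4.72×10⁶ = 4.73×10⁻¹² V²
V_n = √(4.73×10⁻¹²) = 2.17×10⁻⁶ V = 2.17 µV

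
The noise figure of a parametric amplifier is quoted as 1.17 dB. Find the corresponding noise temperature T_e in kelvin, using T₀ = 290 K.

F = 10^(1.17/10) = 1.30918
T_e = (F − 1)·T₀ = (1.30918 − 1) × 290 = 89.7 K

89.7 K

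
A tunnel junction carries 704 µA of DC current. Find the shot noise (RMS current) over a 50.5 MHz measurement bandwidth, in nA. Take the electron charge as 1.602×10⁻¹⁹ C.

I_n = √(2qI·B)
2qI·B = 2 × 1.602×10⁻¹⁹ × 7.04×10⁻⁴ × 5.05×10⁷ = 1.14×10⁻¹⁴ A²
I_n = √(1.14×10⁻¹⁴) = 1.07×10⁻⁷ A = 107 nA

107 nA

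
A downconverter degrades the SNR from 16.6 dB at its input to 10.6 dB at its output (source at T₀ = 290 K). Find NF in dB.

NF (dB) = SNR_in(dB) − SNR_out(dB) when the source is at T₀
NF = 16.6 − 10.6 = 6.0 dB

6.0 dB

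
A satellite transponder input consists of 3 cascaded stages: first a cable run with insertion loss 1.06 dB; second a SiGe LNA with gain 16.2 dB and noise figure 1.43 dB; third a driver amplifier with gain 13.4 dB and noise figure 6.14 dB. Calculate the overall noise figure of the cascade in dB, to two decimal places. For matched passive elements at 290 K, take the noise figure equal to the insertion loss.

2.72 dB

Convert to linear (a loss of L dB is a gain of −L dB): F_i = 10^(NF_i/10), G_i = 10^(G_i,dB/10)
  Stage 1: F_1 = 10^(1.06/10) = 1.276, G_1 = 10^(−1.06/10) = 0.7834
  Stage 2: F_2 = 10^(1.43/10) = 1.390, G_2 = 10^(16.2/10) = 41.69
  Stage 3: F_3 = 10^(6.14/10) = 4.111, G_3 = 10^(13.4/10) = 21.88
Friis cascade:
  F = 1.276 + (1.390 − 1)/0.7834 + (4.111 − 1)/32.66 = 1.869
NF = 10 log₁₀(1.869) = 2.72 dB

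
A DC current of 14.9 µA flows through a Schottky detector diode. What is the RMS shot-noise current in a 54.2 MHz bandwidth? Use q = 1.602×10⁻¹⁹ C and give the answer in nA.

I_n = √(2qI·B)
2qI·B = 2 × 1.602×10⁻¹⁹ × 1.49×10⁻⁵ × 5.42×10⁷ = 2.59×10⁻¹⁶ A²
I_n = √(2.59×10⁻¹⁶) = 1.61×10⁻⁸ A = 16.1 nA

16.1 nA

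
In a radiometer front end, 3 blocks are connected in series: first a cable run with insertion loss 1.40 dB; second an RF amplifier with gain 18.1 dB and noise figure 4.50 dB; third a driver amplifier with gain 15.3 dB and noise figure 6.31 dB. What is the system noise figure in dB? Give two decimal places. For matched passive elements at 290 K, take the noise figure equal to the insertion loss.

Convert to linear (a loss of L dB is a gain of −L dB): F_i = 10^(NF_i/10), G_i = 10^(G_i,dB/10)
  Stage 1: F_1 = 10^(1.40/10) = 1.380, G_1 = 10^(−1.40/10) = 0.7244
  Stage 2: F_2 = 10^(4.50/10) = 2.818, G_2 = 10^(18.1/10) = 64.57
  Stage 3: F_3 = 10^(6.31/10) = 4.276, G_3 = 10^(15.3/10) = 33.88
Friis cascade:
  F = 1.380 + (2.818 − 1)/0.7244 + (4.276 − 1)/46.77 = 3.960
NF = 10 log₁₀(3.960) = 5.98 dB

5.98 dB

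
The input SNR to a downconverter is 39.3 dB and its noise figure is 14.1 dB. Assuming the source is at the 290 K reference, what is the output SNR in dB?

25.2 dB

By definition F = SNR_in/SNR_out, so in dB: SNR_out = SNR_in − NF
SNR_out = 39.3 − 14.1 = 25.2 dB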